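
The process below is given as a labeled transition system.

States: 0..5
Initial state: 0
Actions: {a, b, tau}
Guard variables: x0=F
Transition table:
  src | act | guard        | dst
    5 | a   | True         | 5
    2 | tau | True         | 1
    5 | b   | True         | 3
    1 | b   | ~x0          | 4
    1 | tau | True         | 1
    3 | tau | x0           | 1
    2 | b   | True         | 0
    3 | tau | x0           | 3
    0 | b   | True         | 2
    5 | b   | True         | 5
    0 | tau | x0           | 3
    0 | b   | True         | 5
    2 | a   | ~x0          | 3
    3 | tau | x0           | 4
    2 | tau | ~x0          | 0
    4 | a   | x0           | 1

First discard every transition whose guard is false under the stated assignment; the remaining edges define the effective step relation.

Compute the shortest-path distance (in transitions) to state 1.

BFS to 1:
  depth 0: {0}
  depth 1: {2,5}
  depth 2: {1,3}
first hit 1 at d=2 via b·tau

Answer: 2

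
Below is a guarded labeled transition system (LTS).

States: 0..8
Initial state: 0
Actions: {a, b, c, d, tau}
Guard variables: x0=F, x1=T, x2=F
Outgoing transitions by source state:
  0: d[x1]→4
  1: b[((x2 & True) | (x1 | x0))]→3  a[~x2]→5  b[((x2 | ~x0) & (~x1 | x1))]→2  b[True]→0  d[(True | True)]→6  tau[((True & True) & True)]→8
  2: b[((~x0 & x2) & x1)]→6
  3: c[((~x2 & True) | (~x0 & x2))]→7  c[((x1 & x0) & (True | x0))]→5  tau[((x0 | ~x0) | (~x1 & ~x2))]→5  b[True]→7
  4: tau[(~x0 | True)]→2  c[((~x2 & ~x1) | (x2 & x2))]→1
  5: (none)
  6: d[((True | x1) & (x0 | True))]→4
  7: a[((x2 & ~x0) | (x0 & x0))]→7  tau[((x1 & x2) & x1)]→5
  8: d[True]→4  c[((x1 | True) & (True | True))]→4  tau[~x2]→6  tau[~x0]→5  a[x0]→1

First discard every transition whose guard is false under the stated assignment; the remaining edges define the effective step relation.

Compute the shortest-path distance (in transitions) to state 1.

Breadth-first toward 1:
  Layer 0: {0}
  Layer 1: {4}
  Layer 2: {2}
1 never appears.

Answer: UNREACHABLE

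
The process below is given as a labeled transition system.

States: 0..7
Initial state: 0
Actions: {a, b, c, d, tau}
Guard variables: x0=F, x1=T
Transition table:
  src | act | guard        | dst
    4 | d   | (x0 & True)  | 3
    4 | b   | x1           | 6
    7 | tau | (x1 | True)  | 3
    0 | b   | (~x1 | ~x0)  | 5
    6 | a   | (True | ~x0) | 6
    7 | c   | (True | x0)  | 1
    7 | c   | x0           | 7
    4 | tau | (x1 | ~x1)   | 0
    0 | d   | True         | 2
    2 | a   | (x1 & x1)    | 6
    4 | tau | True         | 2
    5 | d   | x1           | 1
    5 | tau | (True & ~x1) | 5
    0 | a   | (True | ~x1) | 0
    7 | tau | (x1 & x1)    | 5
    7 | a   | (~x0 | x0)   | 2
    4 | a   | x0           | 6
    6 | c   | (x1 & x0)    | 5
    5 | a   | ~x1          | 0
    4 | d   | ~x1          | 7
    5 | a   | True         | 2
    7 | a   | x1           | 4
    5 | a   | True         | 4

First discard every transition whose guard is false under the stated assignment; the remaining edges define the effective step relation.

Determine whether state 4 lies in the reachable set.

Answer: REACHABLE

Analysis:
After dropping false guards: 16 live edges.
Layer 0: {0}
Layer 1: {2,5}  total {0,2,5}
Layer 2: {1,4,6}  total {0,1,2,4,5,6}
Reach set: {0,1,2,4,5,6}
trace reaching 4: b·a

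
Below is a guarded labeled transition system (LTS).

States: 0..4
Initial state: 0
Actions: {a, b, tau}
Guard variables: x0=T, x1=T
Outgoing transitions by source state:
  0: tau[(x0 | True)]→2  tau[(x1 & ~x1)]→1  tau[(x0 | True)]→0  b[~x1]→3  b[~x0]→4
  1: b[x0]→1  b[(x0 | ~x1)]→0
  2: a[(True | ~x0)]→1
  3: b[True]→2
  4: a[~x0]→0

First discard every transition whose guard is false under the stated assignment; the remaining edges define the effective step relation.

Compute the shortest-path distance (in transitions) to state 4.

Breadth-first toward 4:
  depth 0: {0}
  depth 1: {2}
  depth 2: {1}
4 never appears.

Answer: UNREACHABLE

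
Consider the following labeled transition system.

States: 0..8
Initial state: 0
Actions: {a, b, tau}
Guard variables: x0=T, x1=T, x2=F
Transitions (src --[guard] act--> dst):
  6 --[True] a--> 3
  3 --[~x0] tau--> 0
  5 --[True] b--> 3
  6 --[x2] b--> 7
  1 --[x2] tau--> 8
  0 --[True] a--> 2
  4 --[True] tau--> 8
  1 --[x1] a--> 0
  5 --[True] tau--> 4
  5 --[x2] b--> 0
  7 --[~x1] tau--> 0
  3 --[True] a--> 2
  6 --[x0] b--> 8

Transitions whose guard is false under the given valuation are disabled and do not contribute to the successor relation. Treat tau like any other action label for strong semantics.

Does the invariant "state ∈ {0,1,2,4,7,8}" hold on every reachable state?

Safe = {0,1,2,4,7,8}
Reachable = {0,2}
  0: safe
  2: safe

Answer: INVARIANT HOLDS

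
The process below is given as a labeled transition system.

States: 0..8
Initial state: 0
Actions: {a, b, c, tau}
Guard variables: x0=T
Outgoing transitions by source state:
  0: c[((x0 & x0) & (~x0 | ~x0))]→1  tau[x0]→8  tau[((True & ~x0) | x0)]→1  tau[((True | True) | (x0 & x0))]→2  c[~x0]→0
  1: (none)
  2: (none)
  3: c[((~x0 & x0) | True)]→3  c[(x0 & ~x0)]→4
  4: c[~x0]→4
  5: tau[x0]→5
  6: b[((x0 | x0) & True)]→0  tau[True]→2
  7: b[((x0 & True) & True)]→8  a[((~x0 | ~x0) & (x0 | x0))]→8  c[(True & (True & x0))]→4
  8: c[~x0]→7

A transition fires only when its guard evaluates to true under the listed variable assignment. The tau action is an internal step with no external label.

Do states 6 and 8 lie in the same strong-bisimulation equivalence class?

Answer: NOT BISIMILAR

Analysis:
Compute ~ classes (split until stable):
  π0 = {{0,1,2,3,4,5,6,7,8}}
  π1 = {{0,5},{1,2,4,8},{3},{6},{7}}
  π2 = {{0},{1,2,4,8},{3},{5},{6},{7}}
6 equivalence class(es) (converged in 3)
class of 6: {6}; class of 8: {1,2,4,8}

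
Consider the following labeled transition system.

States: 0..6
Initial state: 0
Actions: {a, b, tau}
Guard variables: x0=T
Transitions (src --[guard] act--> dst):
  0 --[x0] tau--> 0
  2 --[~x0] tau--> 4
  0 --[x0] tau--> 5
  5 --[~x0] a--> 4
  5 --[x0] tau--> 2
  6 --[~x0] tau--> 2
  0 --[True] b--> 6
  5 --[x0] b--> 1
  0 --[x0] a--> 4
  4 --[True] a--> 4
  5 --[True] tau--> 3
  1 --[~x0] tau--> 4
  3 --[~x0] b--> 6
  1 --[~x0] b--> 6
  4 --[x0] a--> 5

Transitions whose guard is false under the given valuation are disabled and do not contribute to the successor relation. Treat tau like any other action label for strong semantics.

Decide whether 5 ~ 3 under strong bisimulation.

Answer: NOT BISIMILAR

Trace:
Refine partition for ~:
  round 0: {{0,1,2,3,4,5,6}}
  round 1: {{0},{1,2,3,6},{4},{5}}
4 equivalence class(es) (converged in 2)
class of 5: {5}; class of 3: {1,2,3,6}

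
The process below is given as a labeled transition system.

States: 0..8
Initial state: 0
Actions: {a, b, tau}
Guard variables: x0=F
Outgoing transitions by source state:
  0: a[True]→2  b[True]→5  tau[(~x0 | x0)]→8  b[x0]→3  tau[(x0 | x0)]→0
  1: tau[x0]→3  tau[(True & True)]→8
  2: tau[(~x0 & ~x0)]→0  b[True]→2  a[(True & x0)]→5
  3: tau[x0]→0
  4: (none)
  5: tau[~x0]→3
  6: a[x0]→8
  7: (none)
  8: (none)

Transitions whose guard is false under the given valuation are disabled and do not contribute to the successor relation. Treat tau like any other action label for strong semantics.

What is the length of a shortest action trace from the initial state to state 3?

Answer: 2

Trace:
BFS to 3:
  L0 = {0}
  L1 = {2,5,8}
  L2 = {3}
3 enters at depth 2; path b·tau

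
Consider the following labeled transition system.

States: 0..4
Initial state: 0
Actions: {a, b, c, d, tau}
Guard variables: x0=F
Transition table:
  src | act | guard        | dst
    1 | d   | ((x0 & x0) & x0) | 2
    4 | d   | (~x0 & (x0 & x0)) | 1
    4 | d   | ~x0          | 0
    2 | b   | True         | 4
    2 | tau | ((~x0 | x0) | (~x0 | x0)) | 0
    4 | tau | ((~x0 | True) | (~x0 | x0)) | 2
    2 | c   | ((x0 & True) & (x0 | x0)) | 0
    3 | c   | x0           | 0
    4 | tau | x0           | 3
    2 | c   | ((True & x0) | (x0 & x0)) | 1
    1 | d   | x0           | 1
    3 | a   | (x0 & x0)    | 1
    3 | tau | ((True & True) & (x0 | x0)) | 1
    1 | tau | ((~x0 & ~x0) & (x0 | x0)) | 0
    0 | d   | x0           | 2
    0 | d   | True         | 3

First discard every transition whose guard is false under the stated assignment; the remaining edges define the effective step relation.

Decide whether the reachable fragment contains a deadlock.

Answer: DEADLOCK at state 3

Trace:
Reach set: {0,3}
  0: d→3  [1 out]
  3: ∅  [deadlock]
witness 3: d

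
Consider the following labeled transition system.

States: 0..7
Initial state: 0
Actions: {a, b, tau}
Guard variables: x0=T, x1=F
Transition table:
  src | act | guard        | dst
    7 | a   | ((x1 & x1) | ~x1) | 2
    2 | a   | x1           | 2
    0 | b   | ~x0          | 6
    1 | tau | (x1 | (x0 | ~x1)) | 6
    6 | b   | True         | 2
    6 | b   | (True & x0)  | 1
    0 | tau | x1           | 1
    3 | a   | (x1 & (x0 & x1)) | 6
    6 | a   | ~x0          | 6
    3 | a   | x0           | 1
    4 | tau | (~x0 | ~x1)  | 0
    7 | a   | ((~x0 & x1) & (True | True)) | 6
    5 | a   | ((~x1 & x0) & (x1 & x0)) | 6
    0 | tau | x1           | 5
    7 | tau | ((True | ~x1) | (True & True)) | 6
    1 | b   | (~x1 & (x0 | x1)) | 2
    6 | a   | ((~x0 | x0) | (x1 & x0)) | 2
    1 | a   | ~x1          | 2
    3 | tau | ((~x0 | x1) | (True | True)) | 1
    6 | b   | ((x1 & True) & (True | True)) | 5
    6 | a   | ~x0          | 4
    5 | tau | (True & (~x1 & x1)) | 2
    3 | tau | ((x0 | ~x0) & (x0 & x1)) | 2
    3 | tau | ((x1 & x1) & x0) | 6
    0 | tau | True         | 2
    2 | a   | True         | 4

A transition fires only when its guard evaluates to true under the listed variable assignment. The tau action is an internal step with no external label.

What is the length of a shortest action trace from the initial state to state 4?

Answer: 2

Working:
Breadth-first toward 4:
  Layer 0: {0}
  Layer 1: {2}
  Layer 2: {4}
4 enters at depth 2; path tau·a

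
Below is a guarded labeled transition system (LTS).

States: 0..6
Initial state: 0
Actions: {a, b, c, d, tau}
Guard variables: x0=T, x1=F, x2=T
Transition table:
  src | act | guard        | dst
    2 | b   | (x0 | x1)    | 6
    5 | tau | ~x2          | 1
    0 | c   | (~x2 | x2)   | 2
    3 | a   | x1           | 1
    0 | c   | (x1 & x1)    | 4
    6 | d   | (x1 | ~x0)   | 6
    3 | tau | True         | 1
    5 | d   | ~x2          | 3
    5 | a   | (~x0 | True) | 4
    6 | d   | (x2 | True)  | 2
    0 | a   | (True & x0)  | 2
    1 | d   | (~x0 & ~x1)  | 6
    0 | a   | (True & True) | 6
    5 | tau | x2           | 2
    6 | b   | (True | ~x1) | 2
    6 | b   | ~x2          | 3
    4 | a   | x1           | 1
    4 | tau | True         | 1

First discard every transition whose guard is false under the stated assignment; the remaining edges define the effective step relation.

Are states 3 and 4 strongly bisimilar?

Refine partition for ~:
  π0 = {{0,1,2,3,4,5,6}}
  π1 = {{0},{1},{2},{3,4},{5},{6}}
6 equivalence class(es) (converged in 2)
3∈{3,4}, 4∈{3,4}

Answer: BISIMILAR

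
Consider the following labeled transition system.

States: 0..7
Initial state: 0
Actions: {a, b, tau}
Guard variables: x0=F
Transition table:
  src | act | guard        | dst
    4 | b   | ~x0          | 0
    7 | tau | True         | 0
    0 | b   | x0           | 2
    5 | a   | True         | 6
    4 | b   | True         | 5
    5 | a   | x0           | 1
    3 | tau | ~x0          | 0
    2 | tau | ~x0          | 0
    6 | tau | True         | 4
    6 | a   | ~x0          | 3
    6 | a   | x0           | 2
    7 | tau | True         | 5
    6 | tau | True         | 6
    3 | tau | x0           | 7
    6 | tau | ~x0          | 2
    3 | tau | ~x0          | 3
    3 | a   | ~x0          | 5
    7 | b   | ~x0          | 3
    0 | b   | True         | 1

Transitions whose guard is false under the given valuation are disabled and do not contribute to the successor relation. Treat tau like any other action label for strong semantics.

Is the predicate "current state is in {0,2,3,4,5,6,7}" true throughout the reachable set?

Inv-set: {0,2,3,4,5,6,7}
Reach set: {0,1}
  0: safe
  1: outside
witness against invariant: b → 1

Answer: INVARIANT VIOLATED at state 1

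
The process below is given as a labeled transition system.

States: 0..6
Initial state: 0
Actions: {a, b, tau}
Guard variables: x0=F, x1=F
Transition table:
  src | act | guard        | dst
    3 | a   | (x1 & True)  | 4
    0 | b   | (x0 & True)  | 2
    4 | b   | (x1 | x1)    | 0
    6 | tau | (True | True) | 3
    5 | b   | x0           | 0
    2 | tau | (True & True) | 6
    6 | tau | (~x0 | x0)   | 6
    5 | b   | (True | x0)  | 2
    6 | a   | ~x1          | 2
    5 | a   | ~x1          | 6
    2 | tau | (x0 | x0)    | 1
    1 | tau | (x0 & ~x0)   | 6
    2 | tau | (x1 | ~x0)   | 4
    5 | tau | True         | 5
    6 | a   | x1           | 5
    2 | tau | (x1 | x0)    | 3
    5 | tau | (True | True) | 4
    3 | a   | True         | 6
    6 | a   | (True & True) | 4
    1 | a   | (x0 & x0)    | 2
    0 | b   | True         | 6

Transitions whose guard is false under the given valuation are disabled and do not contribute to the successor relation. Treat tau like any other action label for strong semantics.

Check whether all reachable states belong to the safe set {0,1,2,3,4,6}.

Answer: INVARIANT HOLDS

Analysis:
Inv-set: {0,1,2,3,4,6}
R = {0,2,3,4,6}
  0: ✓
  2: ✓
  3: ✓
  4: ✓
  6: ✓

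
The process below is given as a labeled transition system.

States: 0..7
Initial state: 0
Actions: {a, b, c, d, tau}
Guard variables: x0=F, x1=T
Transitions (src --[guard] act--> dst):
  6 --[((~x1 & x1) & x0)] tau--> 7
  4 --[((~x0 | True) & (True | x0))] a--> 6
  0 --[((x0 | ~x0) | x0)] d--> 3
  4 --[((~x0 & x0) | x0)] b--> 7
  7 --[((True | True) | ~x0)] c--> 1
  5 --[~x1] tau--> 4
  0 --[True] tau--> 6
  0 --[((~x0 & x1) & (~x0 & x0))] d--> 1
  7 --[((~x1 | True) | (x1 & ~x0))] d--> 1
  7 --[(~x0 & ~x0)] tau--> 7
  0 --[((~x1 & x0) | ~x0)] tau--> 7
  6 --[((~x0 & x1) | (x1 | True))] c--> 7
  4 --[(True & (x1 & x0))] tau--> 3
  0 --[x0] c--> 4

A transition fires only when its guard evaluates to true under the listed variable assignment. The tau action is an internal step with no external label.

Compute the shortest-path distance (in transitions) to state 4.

Layered search for 4:
  depth 0: {0}
  depth 1: {3,6,7}
  depth 2: {1}
4 never appears.

Answer: UNREACHABLE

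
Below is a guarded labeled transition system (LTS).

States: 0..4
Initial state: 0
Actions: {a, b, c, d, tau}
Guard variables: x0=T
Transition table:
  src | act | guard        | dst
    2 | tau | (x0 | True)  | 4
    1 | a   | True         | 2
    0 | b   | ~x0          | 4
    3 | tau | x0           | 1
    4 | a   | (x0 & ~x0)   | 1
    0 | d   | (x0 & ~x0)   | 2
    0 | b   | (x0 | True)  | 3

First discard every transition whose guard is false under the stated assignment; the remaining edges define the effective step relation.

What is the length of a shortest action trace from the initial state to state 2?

Layered search for 2:
  depth 0: {0}
  depth 1: {3}
  depth 2: {1}
  depth 3: {2}
2 enters at depth 3; path b·tau·a

Answer: 3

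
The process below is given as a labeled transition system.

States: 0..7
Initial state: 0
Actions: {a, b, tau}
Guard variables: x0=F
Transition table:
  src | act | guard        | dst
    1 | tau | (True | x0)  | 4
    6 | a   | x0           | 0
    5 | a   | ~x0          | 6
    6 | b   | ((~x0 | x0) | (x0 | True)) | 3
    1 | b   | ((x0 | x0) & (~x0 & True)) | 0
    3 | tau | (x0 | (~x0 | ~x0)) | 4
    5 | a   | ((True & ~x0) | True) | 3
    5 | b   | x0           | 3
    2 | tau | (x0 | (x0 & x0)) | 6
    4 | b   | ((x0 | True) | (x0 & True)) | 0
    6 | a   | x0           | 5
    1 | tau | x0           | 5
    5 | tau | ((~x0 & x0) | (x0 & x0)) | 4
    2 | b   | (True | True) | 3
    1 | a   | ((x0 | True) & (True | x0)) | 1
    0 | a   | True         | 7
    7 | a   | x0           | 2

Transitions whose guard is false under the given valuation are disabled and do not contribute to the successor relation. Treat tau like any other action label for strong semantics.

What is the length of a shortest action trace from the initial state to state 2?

Answer: UNREACHABLE

Analysis:
Breadth-first toward 2:
  L0 = {0}
  L1 = {7}
2 never appears.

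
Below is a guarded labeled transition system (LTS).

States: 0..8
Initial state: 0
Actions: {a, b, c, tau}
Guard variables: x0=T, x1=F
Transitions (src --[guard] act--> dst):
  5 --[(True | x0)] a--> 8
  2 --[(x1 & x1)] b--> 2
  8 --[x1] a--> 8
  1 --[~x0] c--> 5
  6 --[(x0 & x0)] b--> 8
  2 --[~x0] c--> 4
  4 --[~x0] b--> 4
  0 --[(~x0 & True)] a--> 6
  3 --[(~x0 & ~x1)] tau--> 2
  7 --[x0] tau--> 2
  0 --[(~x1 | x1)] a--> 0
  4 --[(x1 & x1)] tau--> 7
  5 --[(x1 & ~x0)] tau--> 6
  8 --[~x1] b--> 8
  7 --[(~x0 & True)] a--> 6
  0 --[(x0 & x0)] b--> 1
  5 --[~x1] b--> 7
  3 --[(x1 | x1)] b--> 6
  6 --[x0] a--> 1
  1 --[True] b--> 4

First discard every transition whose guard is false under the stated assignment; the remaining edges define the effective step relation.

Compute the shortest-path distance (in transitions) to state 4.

BFS to 4:
  depth 0: {0}
  depth 1: {1}
  depth 2: {4}
4 enters at depth 2; path b·b

Answer: 2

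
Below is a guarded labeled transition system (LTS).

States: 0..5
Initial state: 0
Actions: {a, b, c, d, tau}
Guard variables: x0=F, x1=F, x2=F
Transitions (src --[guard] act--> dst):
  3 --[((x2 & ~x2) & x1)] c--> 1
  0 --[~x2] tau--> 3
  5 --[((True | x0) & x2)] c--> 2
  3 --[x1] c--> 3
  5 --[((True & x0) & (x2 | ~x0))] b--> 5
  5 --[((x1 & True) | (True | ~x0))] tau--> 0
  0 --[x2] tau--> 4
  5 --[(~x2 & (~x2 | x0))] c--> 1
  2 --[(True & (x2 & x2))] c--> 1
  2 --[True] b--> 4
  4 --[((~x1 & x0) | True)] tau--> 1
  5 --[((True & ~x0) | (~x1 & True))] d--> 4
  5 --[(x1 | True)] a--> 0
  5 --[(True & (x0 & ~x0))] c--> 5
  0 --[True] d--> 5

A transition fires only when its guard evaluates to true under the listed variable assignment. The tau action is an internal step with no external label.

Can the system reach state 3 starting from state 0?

Answer: REACHABLE

Trace:
After dropping false guards: 8 live edges.
L0 = {0}
L1 = {3,5}  cumulative {0,3,5}
L2 = {1,4}  cumulative {0,1,3,4,5}
R = {0,1,3,4,5}
witness 3: tau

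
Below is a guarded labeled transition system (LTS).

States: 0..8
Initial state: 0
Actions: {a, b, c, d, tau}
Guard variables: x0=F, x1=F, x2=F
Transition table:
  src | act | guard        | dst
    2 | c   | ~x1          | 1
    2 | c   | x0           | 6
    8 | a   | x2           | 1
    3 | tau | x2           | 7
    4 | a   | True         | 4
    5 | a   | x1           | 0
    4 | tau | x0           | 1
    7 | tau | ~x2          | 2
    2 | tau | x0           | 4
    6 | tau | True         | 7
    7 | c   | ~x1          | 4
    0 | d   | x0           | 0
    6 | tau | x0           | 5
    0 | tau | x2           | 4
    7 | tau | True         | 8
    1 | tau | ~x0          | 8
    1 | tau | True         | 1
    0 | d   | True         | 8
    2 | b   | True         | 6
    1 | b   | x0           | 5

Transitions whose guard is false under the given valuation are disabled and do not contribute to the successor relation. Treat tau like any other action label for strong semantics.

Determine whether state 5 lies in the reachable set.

Guard filter leaves 10 enabled edge(s).
L0 = {0}
L1 = {8}  total {0,8}
Reachable = {0,8}

Answer: UNREACHABLE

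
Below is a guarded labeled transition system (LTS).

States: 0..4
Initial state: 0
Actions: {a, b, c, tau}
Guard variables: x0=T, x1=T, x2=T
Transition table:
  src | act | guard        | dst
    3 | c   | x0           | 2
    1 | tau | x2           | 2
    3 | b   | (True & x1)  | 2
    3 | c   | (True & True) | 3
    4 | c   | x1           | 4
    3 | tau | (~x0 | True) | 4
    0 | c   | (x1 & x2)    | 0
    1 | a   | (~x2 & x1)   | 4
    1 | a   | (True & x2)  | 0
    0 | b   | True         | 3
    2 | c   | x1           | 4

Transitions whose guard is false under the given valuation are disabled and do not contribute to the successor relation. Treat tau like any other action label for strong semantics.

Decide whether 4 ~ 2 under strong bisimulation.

Compute ~ classes (split until stable):
  round 0: {{0,1,2,3,4}}
  round 1: {{0},{1},{2,4},{3}}
Fixed point at round 2; 4 class(es).
class of 4: {2,4}; class of 2: {2,4}

Answer: BISIMILAR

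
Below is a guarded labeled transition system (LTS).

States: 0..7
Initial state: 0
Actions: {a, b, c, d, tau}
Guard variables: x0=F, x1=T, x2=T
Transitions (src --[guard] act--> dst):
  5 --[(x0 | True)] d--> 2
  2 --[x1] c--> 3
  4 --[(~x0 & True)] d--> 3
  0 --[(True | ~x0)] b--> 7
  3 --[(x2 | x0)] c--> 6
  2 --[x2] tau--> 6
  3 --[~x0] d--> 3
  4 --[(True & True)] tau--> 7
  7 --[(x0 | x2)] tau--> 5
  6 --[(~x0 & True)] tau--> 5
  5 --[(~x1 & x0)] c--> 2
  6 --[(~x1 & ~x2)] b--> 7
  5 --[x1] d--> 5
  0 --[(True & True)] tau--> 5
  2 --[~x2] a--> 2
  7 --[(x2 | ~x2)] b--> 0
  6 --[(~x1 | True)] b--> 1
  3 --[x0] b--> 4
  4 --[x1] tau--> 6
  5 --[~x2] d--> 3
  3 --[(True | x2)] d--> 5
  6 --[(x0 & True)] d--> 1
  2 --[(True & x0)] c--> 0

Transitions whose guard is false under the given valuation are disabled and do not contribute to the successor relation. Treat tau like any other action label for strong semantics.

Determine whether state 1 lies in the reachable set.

Answer: REACHABLE

Analysis:
After dropping false guards: 16 live edges.
L0 = {0}
L1 = {5,7}  now seen {0,5,7}
L2 = {2}  now seen {0,2,5,7}
L3 = {3,6}  now seen {0,2,3,5,6,7}
L4 = {1}  now seen {0,1,2,3,5,6,7}
R = {0,1,2,3,5,6,7}
trace reaching 1: tau·d·tau·b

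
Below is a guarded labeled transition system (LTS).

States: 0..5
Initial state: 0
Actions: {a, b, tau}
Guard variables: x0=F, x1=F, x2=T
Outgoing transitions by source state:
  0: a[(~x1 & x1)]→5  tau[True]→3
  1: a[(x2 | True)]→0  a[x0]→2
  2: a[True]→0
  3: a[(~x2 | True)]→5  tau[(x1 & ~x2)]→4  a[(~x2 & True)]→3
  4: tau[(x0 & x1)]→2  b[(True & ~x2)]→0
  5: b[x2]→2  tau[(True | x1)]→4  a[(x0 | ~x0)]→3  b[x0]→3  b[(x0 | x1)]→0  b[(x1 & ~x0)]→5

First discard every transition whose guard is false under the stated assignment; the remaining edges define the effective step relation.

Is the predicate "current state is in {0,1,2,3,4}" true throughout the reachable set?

Inv-set: {0,1,2,3,4}
Reachable = {0,2,3,4,5}
  0: safe
  2: safe
  3: safe
  4: safe
  5: ✗ unsafe
counterexample path to 5: tau·a

Answer: INVARIANT VIOLATED at state 5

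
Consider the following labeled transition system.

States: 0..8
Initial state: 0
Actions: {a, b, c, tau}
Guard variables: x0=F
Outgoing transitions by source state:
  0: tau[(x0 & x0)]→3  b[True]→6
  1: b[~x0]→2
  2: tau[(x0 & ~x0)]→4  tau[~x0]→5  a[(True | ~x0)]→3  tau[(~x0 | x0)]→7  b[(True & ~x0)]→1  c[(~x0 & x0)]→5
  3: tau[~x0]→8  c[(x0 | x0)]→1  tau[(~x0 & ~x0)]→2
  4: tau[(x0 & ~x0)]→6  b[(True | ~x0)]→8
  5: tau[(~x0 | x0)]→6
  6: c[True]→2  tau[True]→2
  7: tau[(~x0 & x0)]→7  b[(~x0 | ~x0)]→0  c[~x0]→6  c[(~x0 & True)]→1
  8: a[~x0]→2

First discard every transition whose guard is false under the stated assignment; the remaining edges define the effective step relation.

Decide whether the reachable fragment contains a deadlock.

Reach set: {0,1,2,3,5,6,7,8}
  0: b→6  [1 exit(s)]
  1: b→2  [1 exit(s)]
  2: a→3  b→1  tau→5  tau→7  [4 exit(s)]
  3: tau→2  tau→8  [2 exit(s)]
  5: tau→6  [1 exit(s)]
  6: c→2  tau→2  [2 exit(s)]
  7: b→0  c→1  c→6  [3 exit(s)]
  8: a→2  [1 exit(s)]

Answer: DEADLOCK-FREE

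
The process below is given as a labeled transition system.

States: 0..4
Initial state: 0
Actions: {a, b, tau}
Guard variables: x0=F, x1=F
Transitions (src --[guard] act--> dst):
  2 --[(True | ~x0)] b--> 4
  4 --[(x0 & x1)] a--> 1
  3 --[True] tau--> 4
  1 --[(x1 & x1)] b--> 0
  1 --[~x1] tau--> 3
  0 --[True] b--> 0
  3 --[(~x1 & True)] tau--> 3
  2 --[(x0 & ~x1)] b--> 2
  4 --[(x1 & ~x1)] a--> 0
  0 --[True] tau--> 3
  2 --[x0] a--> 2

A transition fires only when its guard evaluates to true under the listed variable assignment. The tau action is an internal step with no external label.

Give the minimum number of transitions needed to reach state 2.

Breadth-first toward 2:
  Layer 0: {0}
  Layer 1: {3}
  Layer 2: {4}
2 never appears.

Answer: UNREACHABLE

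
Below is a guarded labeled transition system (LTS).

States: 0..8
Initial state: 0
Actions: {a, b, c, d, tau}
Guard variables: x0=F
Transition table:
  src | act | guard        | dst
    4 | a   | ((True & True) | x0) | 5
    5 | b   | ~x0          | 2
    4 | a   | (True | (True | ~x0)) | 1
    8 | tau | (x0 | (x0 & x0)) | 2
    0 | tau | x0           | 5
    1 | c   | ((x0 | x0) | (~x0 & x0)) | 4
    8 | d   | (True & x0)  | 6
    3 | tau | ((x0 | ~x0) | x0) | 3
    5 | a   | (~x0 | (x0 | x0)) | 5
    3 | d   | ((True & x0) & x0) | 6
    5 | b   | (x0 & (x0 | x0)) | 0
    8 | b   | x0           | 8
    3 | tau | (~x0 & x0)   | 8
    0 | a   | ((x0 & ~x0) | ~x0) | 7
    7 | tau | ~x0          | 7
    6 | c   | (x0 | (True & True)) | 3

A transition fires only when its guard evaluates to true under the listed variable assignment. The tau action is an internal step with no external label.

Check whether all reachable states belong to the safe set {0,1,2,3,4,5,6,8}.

Allowed set {0,1,2,3,4,5,6,8}
R = {0,7}
  0: ok
  7: ✗ unsafe
reach 7 via a — violates

Answer: INVARIANT VIOLATED at state 7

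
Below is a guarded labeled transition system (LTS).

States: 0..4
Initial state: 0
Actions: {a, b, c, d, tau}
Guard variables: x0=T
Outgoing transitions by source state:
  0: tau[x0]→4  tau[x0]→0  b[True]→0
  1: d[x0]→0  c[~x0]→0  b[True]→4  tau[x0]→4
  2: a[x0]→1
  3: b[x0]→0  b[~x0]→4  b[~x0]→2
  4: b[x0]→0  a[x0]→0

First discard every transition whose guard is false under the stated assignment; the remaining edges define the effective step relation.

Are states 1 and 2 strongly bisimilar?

Answer: NOT BISIMILAR

Working:
Compute ~ classes (split until stable):
  P[0] = {{0,1,2,3,4}}
  P[1] = {{0},{1},{2},{3},{4}}
5 equivalence class(es) (converged in 2)
[1]={1}  [2]={2}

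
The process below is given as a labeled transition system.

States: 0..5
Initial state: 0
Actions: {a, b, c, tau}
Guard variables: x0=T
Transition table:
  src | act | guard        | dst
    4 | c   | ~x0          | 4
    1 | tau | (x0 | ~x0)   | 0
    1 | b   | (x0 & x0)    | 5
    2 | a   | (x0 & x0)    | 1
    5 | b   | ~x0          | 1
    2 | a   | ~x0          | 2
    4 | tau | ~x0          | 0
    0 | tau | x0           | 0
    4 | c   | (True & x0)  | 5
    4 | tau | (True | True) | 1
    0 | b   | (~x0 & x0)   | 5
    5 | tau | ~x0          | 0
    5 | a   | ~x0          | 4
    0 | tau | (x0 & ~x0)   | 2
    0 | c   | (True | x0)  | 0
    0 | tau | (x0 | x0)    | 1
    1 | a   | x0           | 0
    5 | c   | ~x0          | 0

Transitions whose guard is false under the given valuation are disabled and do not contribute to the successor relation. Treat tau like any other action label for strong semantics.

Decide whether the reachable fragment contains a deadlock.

Reachable = {0,1,5}
  0: c→0  tau→0  tau→1  [3 exit(s)]
  1: a→0  b→5  tau→0  [3 exit(s)]
  5: ∅  [STUCK]
Path to 5: tau·b

Answer: DEADLOCK at state 5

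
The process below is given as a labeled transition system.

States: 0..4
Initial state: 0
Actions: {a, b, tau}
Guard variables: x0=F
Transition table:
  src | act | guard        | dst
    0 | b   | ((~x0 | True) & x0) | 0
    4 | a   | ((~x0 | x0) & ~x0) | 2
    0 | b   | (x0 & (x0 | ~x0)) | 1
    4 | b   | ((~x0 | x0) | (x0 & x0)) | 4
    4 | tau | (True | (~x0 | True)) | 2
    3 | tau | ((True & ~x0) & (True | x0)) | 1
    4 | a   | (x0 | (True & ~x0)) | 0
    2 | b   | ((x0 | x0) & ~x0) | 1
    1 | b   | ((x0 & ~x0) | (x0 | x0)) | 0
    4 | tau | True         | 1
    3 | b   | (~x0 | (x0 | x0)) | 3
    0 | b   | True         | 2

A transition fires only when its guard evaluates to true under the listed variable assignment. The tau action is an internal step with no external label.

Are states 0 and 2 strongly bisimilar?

Refine partition for ~:
  π0 = {{0,1,2,3,4}}
  π1 = {{0},{1,2},{3},{4}}
4 equivalence class(es) (converged in 2)
[0]={0}  [2]={1,2}

Answer: NOT BISIMILAR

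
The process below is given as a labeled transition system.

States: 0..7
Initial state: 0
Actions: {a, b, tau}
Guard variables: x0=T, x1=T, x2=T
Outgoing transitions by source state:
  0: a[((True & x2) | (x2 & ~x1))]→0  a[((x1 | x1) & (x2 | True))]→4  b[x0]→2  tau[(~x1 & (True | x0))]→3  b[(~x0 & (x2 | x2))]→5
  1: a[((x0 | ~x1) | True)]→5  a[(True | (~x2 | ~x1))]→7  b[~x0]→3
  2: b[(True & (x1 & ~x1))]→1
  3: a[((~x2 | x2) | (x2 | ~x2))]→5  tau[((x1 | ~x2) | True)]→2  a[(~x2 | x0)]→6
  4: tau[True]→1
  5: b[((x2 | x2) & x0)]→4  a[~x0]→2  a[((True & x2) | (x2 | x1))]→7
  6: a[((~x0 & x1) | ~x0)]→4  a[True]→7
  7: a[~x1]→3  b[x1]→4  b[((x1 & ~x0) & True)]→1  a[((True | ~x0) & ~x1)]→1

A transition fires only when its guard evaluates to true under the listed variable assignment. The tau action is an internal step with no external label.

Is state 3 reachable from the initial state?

13 transition(s) survive guard evaluation.
L0 = {0}
L1 = {2,4}  cumulative {0,2,4}
L2 = {1}  cumulative {0,1,2,4}
L3 = {5,7}  cumulative {0,1,2,4,5,7}
R = {0,1,2,4,5,7}

Answer: UNREACHABLE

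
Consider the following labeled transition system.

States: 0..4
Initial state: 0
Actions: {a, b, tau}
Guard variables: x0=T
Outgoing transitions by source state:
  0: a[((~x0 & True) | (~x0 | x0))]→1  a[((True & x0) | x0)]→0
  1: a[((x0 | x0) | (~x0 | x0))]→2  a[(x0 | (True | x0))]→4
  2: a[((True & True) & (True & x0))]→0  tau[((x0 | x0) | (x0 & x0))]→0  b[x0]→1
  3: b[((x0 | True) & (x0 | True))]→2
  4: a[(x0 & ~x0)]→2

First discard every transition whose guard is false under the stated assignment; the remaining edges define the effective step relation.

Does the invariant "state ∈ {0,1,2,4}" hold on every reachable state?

Safe = {0,1,2,4}
Reachable = {0,1,2,4}
  0: ok
  1: ok
  2: ok
  4: ok

Answer: INVARIANT HOLDS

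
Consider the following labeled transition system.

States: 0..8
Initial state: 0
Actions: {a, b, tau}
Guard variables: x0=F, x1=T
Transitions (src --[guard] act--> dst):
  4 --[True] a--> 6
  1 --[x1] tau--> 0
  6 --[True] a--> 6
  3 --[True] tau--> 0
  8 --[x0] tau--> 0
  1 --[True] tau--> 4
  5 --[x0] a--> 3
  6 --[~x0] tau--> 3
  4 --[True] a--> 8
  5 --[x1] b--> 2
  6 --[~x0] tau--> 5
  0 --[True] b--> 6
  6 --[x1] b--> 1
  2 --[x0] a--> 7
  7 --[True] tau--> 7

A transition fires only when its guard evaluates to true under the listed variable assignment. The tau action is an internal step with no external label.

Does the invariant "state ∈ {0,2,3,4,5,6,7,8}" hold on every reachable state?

Inv-set: {0,2,3,4,5,6,7,8}
Reachable = {0,1,2,3,4,5,6,8}
  0: ✓
  1: VIOLATES
  2: ✓
  3: ✓
  4: ✓
  5: ✓
  6: ✓
  8: ✓
counterexample path to 1: b·b

Answer: INVARIANT VIOLATED at state 1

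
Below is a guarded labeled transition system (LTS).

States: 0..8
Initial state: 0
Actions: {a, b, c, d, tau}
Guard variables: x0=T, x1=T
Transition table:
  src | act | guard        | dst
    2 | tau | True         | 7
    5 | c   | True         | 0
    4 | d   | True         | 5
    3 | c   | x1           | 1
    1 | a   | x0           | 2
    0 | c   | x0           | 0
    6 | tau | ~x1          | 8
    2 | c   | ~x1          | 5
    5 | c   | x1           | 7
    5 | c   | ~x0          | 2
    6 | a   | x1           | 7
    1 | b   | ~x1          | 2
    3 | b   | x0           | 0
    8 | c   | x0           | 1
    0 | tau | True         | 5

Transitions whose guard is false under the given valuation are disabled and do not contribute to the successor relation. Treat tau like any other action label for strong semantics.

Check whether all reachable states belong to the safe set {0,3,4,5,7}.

Answer: INVARIANT HOLDS

Working:
Inv-set: {0,3,4,5,7}
Reach set: {0,5,7}
  0: ok
  5: ok
  7: ok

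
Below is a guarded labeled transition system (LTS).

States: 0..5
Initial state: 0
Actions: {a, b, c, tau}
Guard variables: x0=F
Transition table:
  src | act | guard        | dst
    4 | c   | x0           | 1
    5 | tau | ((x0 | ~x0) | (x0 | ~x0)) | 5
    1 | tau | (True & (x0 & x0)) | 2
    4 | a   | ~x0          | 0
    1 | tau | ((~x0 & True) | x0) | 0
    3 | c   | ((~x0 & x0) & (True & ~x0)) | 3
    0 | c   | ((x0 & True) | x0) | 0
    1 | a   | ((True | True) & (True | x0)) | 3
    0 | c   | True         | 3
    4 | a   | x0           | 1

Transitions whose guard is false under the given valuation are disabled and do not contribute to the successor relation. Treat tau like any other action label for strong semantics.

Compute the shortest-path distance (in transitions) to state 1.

Breadth-first toward 1:
  L0 = {0}
  L1 = {3}
1 never appears.

Answer: UNREACHABLE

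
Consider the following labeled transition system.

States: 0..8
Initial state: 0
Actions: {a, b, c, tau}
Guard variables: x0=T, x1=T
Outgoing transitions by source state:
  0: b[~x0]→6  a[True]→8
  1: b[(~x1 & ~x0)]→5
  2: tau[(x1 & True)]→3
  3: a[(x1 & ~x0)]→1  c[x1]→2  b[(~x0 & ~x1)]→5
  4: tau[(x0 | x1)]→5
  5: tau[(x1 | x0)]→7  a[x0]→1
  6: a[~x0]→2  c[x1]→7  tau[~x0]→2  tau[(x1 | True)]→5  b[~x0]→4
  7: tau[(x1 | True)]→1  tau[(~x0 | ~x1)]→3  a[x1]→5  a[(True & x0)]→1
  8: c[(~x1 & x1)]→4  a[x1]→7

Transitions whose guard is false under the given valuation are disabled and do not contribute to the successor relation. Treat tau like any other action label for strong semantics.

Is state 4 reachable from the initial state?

After dropping false guards: 12 live edges.
depth 0: {0}
depth 1: {8}  now seen {0,8}
depth 2: {7}  now seen {0,7,8}
depth 3: {1,5}  now seen {0,1,5,7,8}
Reach set: {0,1,5,7,8}

Answer: UNREACHABLE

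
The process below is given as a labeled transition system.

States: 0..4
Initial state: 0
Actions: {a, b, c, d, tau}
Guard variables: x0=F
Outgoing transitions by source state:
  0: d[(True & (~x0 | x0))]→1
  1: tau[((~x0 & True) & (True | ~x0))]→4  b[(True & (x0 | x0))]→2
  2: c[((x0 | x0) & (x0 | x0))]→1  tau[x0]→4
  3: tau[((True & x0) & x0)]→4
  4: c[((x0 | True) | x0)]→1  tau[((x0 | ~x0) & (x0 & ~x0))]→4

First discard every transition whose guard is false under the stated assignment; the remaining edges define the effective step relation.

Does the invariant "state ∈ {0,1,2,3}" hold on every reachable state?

Inv-set: {0,1,2,3}
Reach set: {0,1,4}
  0: safe
  1: safe
  4: ✗ unsafe
counterexample path to 4: d·tau

Answer: INVARIANT VIOLATED at state 4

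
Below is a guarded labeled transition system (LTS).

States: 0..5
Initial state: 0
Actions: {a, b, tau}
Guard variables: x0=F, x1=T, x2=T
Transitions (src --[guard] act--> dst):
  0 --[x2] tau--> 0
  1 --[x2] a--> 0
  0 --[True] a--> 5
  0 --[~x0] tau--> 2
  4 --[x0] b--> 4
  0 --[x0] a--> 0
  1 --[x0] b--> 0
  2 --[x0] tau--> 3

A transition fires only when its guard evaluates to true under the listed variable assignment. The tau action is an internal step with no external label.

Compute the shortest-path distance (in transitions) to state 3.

Answer: UNREACHABLE

Trace:
BFS to 3:
  depth 0: {0}
  depth 1: {2,5}
3 never appears.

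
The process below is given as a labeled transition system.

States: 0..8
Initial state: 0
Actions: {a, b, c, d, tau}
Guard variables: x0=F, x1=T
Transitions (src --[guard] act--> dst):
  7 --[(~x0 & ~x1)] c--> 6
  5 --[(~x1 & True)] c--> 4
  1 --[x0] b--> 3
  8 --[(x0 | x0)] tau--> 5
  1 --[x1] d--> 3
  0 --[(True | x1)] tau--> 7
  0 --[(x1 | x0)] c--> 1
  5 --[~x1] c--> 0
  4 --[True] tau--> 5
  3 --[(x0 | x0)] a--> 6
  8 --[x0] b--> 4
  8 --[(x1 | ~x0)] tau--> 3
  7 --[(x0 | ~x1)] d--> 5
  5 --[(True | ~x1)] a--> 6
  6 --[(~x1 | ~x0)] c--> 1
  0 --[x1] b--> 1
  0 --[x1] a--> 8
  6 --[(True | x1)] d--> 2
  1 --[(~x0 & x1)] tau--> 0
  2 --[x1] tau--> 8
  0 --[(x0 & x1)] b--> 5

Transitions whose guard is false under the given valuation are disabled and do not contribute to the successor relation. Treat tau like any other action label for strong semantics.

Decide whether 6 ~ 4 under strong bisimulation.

Answer: NOT BISIMILAR

Trace:
Compute ~ classes (split until stable):
  round 0: {{0,1,2,3,4,5,6,7,8}}
  round 1: {{0},{1},{2,4,8},{3,7},{5},{6}}
  round 2: {{0},{1},{2},{3,7},{4},{5},{6},{8}}
8 equivalence class(es) (converged in 3)
class of 6: {6}; class of 4: {4}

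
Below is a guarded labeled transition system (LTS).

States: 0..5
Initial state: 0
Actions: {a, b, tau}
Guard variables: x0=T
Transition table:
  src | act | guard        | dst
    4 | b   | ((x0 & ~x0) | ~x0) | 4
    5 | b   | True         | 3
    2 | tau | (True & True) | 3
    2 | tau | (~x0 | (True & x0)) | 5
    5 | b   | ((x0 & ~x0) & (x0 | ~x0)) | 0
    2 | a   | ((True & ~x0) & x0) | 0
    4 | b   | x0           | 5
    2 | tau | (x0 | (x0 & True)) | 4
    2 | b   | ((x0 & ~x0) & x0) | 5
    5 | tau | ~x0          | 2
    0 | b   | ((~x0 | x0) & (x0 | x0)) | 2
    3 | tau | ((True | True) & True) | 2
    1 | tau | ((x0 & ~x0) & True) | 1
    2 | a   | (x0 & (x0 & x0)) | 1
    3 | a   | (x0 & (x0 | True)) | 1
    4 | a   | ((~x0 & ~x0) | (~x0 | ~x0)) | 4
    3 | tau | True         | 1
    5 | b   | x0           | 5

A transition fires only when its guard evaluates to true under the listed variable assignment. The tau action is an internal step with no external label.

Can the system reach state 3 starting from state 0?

11 transition(s) survive guard evaluation.
Layer 0: {0}
Layer 1: {2}  now seen {0,2}
Layer 2: {1,3,4,5}  now seen {0,1,2,3,4,5}
R = {0,1,2,3,4,5}
trace reaching 3: b·tau

Answer: REACHABLE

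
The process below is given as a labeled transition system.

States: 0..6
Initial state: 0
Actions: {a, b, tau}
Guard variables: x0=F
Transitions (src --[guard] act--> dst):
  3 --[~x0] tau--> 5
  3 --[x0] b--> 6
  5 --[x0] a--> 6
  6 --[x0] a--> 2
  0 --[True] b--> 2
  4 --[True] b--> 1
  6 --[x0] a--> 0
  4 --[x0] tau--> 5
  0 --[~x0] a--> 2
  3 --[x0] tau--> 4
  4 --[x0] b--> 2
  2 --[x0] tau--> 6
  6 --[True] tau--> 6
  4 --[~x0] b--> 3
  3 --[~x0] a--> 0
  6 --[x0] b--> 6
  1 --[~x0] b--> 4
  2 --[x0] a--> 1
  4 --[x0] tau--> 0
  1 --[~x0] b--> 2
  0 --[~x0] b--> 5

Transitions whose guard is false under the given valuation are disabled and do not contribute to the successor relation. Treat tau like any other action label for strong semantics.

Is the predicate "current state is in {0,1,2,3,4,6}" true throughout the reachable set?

Safe = {0,1,2,3,4,6}
R = {0,2,5}
  0: safe
  2: safe
  5: VIOLATES
counterexample path to 5: b

Answer: INVARIANT VIOLATED at state 5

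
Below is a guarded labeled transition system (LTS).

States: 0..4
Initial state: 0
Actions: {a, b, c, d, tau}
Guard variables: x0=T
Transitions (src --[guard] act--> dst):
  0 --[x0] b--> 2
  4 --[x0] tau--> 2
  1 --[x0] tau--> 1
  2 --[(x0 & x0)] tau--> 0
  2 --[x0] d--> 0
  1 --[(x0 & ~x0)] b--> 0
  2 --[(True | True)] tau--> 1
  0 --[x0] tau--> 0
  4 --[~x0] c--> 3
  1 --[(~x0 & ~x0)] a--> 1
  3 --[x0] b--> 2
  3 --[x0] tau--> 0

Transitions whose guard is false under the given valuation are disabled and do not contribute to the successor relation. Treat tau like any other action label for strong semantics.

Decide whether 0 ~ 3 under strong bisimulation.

Bisimulation quotient by refinement:
  π0 = {{0,1,2,3,4}}
  π1 = {{0,3},{1,4},{2}}
  π2 = {{0,3},{1},{2},{4}}
stable after 3 split(s): 4 block(s)
class of 0: {0,3}; class of 3: {0,3}

Answer: BISIMILAR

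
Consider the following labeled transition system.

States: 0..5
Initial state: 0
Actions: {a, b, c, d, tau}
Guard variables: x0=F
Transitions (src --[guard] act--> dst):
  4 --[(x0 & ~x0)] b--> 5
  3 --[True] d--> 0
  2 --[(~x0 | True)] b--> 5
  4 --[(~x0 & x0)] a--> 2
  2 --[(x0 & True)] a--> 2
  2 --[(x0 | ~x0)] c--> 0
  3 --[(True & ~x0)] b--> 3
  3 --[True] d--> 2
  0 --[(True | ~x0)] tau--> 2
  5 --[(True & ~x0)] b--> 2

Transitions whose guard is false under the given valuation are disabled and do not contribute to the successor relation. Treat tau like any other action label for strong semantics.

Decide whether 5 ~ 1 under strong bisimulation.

Bisimulation quotient by refinement:
  round 0: {{0,1,2,3,4,5}}
  round 1: {{0},{1,4},{2},{3},{5}}
Fixed point at round 2; 5 class(es).
class of 5: {5}; class of 1: {1,4}

Answer: NOT BISIMILAR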